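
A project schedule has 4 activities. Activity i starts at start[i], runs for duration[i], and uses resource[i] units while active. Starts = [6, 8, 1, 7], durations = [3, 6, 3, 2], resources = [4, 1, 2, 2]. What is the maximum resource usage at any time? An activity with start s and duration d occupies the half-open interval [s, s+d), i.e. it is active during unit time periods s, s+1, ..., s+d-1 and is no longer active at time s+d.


Each activity i is active on [start_i, start_i + duration_i).
Compute total resource usage per time slot:
  t=0: active resources = [], total = 0
  t=1: active resources = [2], total = 2
  t=2: active resources = [2], total = 2
  t=3: active resources = [2], total = 2
  t=4: active resources = [], total = 0
  t=5: active resources = [], total = 0
  t=6: active resources = [4], total = 4
  t=7: active resources = [4, 2], total = 6
  t=8: active resources = [4, 1, 2], total = 7
  t=9: active resources = [1], total = 1
  t=10: active resources = [1], total = 1
  t=11: active resources = [1], total = 1
  t=12: active resources = [1], total = 1
  t=13: active resources = [1], total = 1
Peak resource demand = 7

7


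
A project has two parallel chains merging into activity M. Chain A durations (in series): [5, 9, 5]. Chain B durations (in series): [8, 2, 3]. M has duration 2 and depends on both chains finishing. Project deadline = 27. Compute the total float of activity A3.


Forward pass: ES(A3) = sum of predecessors on chain A = 14
EF = ES + duration = 14 + 5 = 19
Backward pass: LF(M) = deadline = 27; LS(M) = 27 - 2 = 25
LF(A3) = LS(M) - sum(successors on chain A) = 25 - 0 = 25
LS = LF - duration = 25 - 5 = 20
Total float = LS - ES = 20 - 14 = 6

6


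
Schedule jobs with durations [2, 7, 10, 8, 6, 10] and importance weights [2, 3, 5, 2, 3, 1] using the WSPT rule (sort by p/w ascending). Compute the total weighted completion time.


Compute p/w ratios and sort ascending (WSPT): [(2, 2), (10, 5), (6, 3), (7, 3), (8, 2), (10, 1)]
Compute weighted completion times:
  Job (p=2,w=2): C=2, w*C=2*2=4
  Job (p=10,w=5): C=12, w*C=5*12=60
  Job (p=6,w=3): C=18, w*C=3*18=54
  Job (p=7,w=3): C=25, w*C=3*25=75
  Job (p=8,w=2): C=33, w*C=2*33=66
  Job (p=10,w=1): C=43, w*C=1*43=43
Total weighted completion time = 302

302


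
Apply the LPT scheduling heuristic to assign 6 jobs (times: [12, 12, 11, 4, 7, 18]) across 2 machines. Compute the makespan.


Sort jobs in decreasing order (LPT): [18, 12, 12, 11, 7, 4]
Assign each job to the least loaded machine:
  Machine 1: jobs [18, 11, 4], load = 33
  Machine 2: jobs [12, 12, 7], load = 31
Makespan = max load = 33

33


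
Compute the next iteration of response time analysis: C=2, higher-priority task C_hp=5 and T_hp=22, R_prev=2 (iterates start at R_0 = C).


R_next = C + ceil(R_prev / T_hp) * C_hp
ceil(2 / 22) = ceil(0.0909) = 1
Interference = 1 * 5 = 5
R_next = 2 + 5 = 7

7


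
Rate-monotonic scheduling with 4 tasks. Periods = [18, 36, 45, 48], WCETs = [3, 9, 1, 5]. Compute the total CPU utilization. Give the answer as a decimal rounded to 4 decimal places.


Compute individual utilizations (exact fractions):
  Task 1: C/T = 3/18 = 1/6 (approx. 0.1667)
  Task 2: C/T = 9/36 = 1/4 (approx. 0.25)
  Task 3: C/T = 1/45 (approx. 0.0222)
  Task 4: C/T = 5/48 (approx. 0.1042)
Total utilization U = 1/6 + 1/4 + 1/45 + 5/48 = 391/720
Rounded to 4 decimal places: U = 0.5431
RM (Liu & Layland) bound for 4 tasks = 0.756828; compare with U = 391/720 (approx. 0.543056)
U <= bound, so schedulable by RM sufficient condition.

0.5431


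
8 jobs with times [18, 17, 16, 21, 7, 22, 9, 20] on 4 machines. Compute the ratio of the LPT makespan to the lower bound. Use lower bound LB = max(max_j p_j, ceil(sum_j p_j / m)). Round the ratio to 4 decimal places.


LPT order: [22, 21, 20, 18, 17, 16, 9, 7]
Machine loads after assignment: [29, 30, 36, 35]
LPT makespan = 36
Lower bound = max(max_job, ceil(total/4)) = max(22, 33) = 33
Ratio = 36 / 33 = 1.0909

1.0909


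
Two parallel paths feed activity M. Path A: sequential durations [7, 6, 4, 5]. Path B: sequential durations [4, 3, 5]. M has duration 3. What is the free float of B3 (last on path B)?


ES(B3) = sum of predecessors on chain B = 7
EF(B3) = ES + duration = 7 + 5 = 12
Successor of B3 is M. ES(M) = max(sum(A), sum(B)) = max(22, 12) = 22
Free float = ES(successor) - EF(current) = 22 - 12 = 10

10


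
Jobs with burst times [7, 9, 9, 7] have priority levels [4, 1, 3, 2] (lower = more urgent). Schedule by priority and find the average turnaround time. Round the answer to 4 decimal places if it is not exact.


Sort by priority (ascending = highest first):
Order: [(1, 9), (2, 7), (3, 9), (4, 7)]
Completion times:
  Priority 1, burst=9, C=9
  Priority 2, burst=7, C=16
  Priority 3, burst=9, C=25
  Priority 4, burst=7, C=32
Average turnaround = 82/4 = 20.5

20.5


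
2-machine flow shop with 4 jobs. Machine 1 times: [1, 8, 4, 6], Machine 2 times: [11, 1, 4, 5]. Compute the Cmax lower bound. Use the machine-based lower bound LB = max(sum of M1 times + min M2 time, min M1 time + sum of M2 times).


LB1 = sum(M1 times) + min(M2 times) = 19 + 1 = 20
LB2 = min(M1 times) + sum(M2 times) = 1 + 21 = 22
Lower bound = max(LB1, LB2) = max(20, 22) = 22

22


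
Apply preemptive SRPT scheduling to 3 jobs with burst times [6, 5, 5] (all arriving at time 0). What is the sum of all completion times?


Since all jobs arrive at t=0, SRPT equals SPT ordering.
SPT order: [5, 5, 6]
Completion times:
  Job 1: p=5, C=5
  Job 2: p=5, C=10
  Job 3: p=6, C=16
Total completion time = 5 + 10 + 16 = 31

31


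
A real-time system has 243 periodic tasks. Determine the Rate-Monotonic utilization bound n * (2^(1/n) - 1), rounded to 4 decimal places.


Compute 2^(1/243) = 1.0028565297
Subtract 1: 1.0028565297 - 1 = 0.0028565297
Multiply by n: 243 * 0.0028565297 = 0.6941367171
Round to 4 dp: 0.6941

0.6941


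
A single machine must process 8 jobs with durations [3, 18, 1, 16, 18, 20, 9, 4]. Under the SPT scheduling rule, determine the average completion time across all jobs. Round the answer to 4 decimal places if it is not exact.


Sort jobs by processing time (SPT order): [1, 3, 4, 9, 16, 18, 18, 20]
Compute completion times sequentially:
  Job 1: processing = 1, completes at 1
  Job 2: processing = 3, completes at 4
  Job 3: processing = 4, completes at 8
  Job 4: processing = 9, completes at 17
  Job 5: processing = 16, completes at 33
  Job 6: processing = 18, completes at 51
  Job 7: processing = 18, completes at 69
  Job 8: processing = 20, completes at 89
Sum of completion times = 272
Average completion time = 272/8 = 34.0

34.0


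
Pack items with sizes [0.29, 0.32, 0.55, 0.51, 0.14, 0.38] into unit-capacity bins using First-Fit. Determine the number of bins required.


Place items sequentially using First-Fit:
  Item 0.29 -> new Bin 1
  Item 0.32 -> Bin 1 (now 0.61)
  Item 0.55 -> new Bin 2
  Item 0.51 -> new Bin 3
  Item 0.14 -> Bin 1 (now 0.75)
  Item 0.38 -> Bin 2 (now 0.93)
Total bins used = 3

3


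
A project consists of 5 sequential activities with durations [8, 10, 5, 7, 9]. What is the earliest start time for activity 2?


Activity 2 starts after activities 1 through 1 complete.
Predecessor durations: [8]
ES = 8 = 8

8


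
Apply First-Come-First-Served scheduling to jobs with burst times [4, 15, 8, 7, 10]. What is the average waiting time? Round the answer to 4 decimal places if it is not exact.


FCFS order (as given): [4, 15, 8, 7, 10]
Waiting times:
  Job 1: wait = 0
  Job 2: wait = 4
  Job 3: wait = 19
  Job 4: wait = 27
  Job 5: wait = 34
Sum of waiting times = 84
Average waiting time = 84/5 = 16.8

16.8


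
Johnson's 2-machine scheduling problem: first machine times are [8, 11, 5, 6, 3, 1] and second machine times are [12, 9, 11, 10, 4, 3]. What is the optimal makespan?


Apply Johnson's rule:
  Group 1 (a <= b): [(6, 1, 3), (5, 3, 4), (3, 5, 11), (4, 6, 10), (1, 8, 12)]
  Group 2 (a > b): [(2, 11, 9)]
Optimal job order: [6, 5, 3, 4, 1, 2]
Schedule:
  Job 6: M1 done at 1, M2 done at 4
  Job 5: M1 done at 4, M2 done at 8
  Job 3: M1 done at 9, M2 done at 20
  Job 4: M1 done at 15, M2 done at 30
  Job 1: M1 done at 23, M2 done at 42
  Job 2: M1 done at 34, M2 done at 51
Makespan = 51

51


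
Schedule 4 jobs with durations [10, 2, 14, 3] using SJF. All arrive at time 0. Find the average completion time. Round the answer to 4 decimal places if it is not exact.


SJF order (ascending): [2, 3, 10, 14]
Completion times:
  Job 1: burst=2, C=2
  Job 2: burst=3, C=5
  Job 3: burst=10, C=15
  Job 4: burst=14, C=29
Average completion = 51/4 = 12.75

12.75


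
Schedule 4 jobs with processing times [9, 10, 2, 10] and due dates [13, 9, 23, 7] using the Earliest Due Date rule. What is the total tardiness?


Sort by due date (EDD order): [(10, 7), (10, 9), (9, 13), (2, 23)]
Compute completion times and tardiness:
  Job 1: p=10, d=7, C=10, tardiness=max(0,10-7)=3
  Job 2: p=10, d=9, C=20, tardiness=max(0,20-9)=11
  Job 3: p=9, d=13, C=29, tardiness=max(0,29-13)=16
  Job 4: p=2, d=23, C=31, tardiness=max(0,31-23)=8
Total tardiness = 38

38


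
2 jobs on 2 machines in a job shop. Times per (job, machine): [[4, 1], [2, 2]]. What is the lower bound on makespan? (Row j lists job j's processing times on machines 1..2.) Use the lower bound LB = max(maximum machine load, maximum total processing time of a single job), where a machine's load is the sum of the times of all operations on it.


Machine loads:
  Machine 1: 4 + 2 = 6
  Machine 2: 1 + 2 = 3
Max machine load = 6
Job totals:
  Job 1: 5
  Job 2: 4
Max job total = 5
Lower bound = max(6, 5) = 6

6


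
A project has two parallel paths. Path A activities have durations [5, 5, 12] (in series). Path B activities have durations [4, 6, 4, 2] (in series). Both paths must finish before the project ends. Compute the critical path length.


Path A total = 5 + 5 + 12 = 22
Path B total = 4 + 6 + 4 + 2 = 16
Critical path = longest path = max(22, 16) = 22

22


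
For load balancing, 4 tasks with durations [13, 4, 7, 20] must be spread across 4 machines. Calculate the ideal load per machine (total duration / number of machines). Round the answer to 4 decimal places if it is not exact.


Total processing time = 13 + 4 + 7 + 20 = 44
Number of machines = 4
Ideal balanced load = 44 / 4 = 11.0

11.0


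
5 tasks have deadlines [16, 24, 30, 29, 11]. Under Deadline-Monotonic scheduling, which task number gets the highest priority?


Sort tasks by relative deadline (ascending):
  Task 5: deadline = 11
  Task 1: deadline = 16
  Task 2: deadline = 24
  Task 4: deadline = 29
  Task 3: deadline = 30
Priority order (highest first): [5, 1, 2, 4, 3]
Highest priority task = 5

5


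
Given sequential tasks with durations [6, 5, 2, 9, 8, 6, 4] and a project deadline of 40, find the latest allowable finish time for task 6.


LF(activity 6) = deadline - sum of successor durations
Successors: activities 7 through 7 with durations [4]
Sum of successor durations = 4
LF = 40 - 4 = 36

36


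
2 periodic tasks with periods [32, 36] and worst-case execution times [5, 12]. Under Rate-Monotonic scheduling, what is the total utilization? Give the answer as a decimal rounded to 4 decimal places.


Compute individual utilizations (exact fractions):
  Task 1: C/T = 5/32 (approx. 0.1563)
  Task 2: C/T = 12/36 = 1/3 (approx. 0.3333)
Total utilization U = 5/32 + 1/3 = 47/96
Rounded to 4 decimal places: U = 0.4896
RM (Liu & Layland) bound for 2 tasks = 0.828427; compare with U = 47/96 (approx. 0.489583)
U <= bound, so schedulable by RM sufficient condition.

0.4896


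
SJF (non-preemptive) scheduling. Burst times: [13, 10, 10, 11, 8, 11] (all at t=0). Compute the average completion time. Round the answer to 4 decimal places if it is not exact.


SJF order (ascending): [8, 10, 10, 11, 11, 13]
Completion times:
  Job 1: burst=8, C=8
  Job 2: burst=10, C=18
  Job 3: burst=10, C=28
  Job 4: burst=11, C=39
  Job 5: burst=11, C=50
  Job 6: burst=13, C=63
Average completion = 206/6 = 34.3333

34.3333


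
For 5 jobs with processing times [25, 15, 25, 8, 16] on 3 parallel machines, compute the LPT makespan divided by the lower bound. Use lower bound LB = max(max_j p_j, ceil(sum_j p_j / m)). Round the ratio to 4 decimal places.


LPT order: [25, 25, 16, 15, 8]
Machine loads after assignment: [33, 25, 31]
LPT makespan = 33
Lower bound = max(max_job, ceil(total/3)) = max(25, 30) = 30
Ratio = 33 / 30 = 1.1

1.1


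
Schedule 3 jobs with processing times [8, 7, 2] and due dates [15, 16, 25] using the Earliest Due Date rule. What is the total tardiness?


Sort by due date (EDD order): [(8, 15), (7, 16), (2, 25)]
Compute completion times and tardiness:
  Job 1: p=8, d=15, C=8, tardiness=max(0,8-15)=0
  Job 2: p=7, d=16, C=15, tardiness=max(0,15-16)=0
  Job 3: p=2, d=25, C=17, tardiness=max(0,17-25)=0
Total tardiness = 0

0


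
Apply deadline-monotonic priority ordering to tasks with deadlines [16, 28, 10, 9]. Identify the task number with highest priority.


Sort tasks by relative deadline (ascending):
  Task 4: deadline = 9
  Task 3: deadline = 10
  Task 1: deadline = 16
  Task 2: deadline = 28
Priority order (highest first): [4, 3, 1, 2]
Highest priority task = 4

4


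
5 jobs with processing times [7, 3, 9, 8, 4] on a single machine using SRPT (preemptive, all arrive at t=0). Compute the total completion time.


Since all jobs arrive at t=0, SRPT equals SPT ordering.
SPT order: [3, 4, 7, 8, 9]
Completion times:
  Job 1: p=3, C=3
  Job 2: p=4, C=7
  Job 3: p=7, C=14
  Job 4: p=8, C=22
  Job 5: p=9, C=31
Total completion time = 3 + 7 + 14 + 22 + 31 = 77

77


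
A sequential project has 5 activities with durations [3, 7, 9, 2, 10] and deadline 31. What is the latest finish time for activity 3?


LF(activity 3) = deadline - sum of successor durations
Successors: activities 4 through 5 with durations [2, 10]
Sum of successor durations = 12
LF = 31 - 12 = 19

19


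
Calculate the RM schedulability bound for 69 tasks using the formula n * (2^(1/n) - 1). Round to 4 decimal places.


Compute 2^(1/69) = 1.0100962378
Subtract 1: 1.0100962378 - 1 = 0.0100962378
Multiply by n: 69 * 0.0100962378 = 0.6966404082
Round to 4 dp: 0.6966

0.6966


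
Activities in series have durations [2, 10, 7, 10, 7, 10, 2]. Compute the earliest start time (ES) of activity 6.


Activity 6 starts after activities 1 through 5 complete.
Predecessor durations: [2, 10, 7, 10, 7]
ES = 2 + 10 + 7 + 10 + 7 = 36

36


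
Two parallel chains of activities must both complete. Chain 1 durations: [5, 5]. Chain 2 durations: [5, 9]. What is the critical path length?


Path A total = 5 + 5 = 10
Path B total = 5 + 9 = 14
Critical path = longest path = max(10, 14) = 14

14


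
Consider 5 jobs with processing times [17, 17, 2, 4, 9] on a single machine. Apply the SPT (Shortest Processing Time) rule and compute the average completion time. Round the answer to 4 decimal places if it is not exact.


Sort jobs by processing time (SPT order): [2, 4, 9, 17, 17]
Compute completion times sequentially:
  Job 1: processing = 2, completes at 2
  Job 2: processing = 4, completes at 6
  Job 3: processing = 9, completes at 15
  Job 4: processing = 17, completes at 32
  Job 5: processing = 17, completes at 49
Sum of completion times = 104
Average completion time = 104/5 = 20.8

20.8


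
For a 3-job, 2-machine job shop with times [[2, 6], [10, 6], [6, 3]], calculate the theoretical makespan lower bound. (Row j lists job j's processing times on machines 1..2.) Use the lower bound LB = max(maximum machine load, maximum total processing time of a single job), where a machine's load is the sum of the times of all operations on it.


Machine loads:
  Machine 1: 2 + 10 + 6 = 18
  Machine 2: 6 + 6 + 3 = 15
Max machine load = 18
Job totals:
  Job 1: 8
  Job 2: 16
  Job 3: 9
Max job total = 16
Lower bound = max(18, 16) = 18

18


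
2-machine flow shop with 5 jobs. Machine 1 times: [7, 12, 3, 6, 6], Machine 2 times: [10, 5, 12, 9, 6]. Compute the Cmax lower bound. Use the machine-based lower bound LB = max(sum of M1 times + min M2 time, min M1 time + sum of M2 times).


LB1 = sum(M1 times) + min(M2 times) = 34 + 5 = 39
LB2 = min(M1 times) + sum(M2 times) = 3 + 42 = 45
Lower bound = max(LB1, LB2) = max(39, 45) = 45

45


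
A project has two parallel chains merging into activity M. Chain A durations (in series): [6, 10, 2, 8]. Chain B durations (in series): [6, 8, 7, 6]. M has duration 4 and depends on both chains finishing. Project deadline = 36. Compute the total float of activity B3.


Forward pass: ES(B3) = sum of predecessors on chain B = 14
EF = ES + duration = 14 + 7 = 21
Backward pass: LF(M) = deadline = 36; LS(M) = 36 - 4 = 32
LF(B3) = LS(M) - sum(successors on chain B) = 32 - 6 = 26
LS = LF - duration = 26 - 7 = 19
Total float = LS - ES = 19 - 14 = 5

5


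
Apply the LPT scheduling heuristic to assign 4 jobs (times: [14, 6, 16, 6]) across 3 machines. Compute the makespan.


Sort jobs in decreasing order (LPT): [16, 14, 6, 6]
Assign each job to the least loaded machine:
  Machine 1: jobs [16], load = 16
  Machine 2: jobs [14], load = 14
  Machine 3: jobs [6, 6], load = 12
Makespan = max load = 16

16


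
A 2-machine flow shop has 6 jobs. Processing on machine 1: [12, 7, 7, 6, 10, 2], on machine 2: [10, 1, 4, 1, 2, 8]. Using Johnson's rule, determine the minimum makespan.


Apply Johnson's rule:
  Group 1 (a <= b): [(6, 2, 8)]
  Group 2 (a > b): [(1, 12, 10), (3, 7, 4), (5, 10, 2), (2, 7, 1), (4, 6, 1)]
Optimal job order: [6, 1, 3, 5, 2, 4]
Schedule:
  Job 6: M1 done at 2, M2 done at 10
  Job 1: M1 done at 14, M2 done at 24
  Job 3: M1 done at 21, M2 done at 28
  Job 5: M1 done at 31, M2 done at 33
  Job 2: M1 done at 38, M2 done at 39
  Job 4: M1 done at 44, M2 done at 45
Makespan = 45

45


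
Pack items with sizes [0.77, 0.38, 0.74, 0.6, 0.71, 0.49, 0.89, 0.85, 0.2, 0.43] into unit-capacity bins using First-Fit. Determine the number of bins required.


Place items sequentially using First-Fit:
  Item 0.77 -> new Bin 1
  Item 0.38 -> new Bin 2
  Item 0.74 -> new Bin 3
  Item 0.6 -> Bin 2 (now 0.98)
  Item 0.71 -> new Bin 4
  Item 0.49 -> new Bin 5
  Item 0.89 -> new Bin 6
  Item 0.85 -> new Bin 7
  Item 0.2 -> Bin 1 (now 0.97)
  Item 0.43 -> Bin 5 (now 0.92)
Total bins used = 7

7


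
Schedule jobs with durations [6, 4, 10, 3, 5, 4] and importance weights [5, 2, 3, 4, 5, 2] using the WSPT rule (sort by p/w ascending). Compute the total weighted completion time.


Compute p/w ratios and sort ascending (WSPT): [(3, 4), (5, 5), (6, 5), (4, 2), (4, 2), (10, 3)]
Compute weighted completion times:
  Job (p=3,w=4): C=3, w*C=4*3=12
  Job (p=5,w=5): C=8, w*C=5*8=40
  Job (p=6,w=5): C=14, w*C=5*14=70
  Job (p=4,w=2): C=18, w*C=2*18=36
  Job (p=4,w=2): C=22, w*C=2*22=44
  Job (p=10,w=3): C=32, w*C=3*32=96
Total weighted completion time = 298

298


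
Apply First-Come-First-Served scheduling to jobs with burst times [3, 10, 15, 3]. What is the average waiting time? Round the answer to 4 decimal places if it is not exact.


FCFS order (as given): [3, 10, 15, 3]
Waiting times:
  Job 1: wait = 0
  Job 2: wait = 3
  Job 3: wait = 13
  Job 4: wait = 28
Sum of waiting times = 44
Average waiting time = 44/4 = 11.0

11.0


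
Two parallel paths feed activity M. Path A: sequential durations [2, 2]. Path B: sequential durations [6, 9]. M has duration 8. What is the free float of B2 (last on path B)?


ES(B2) = sum of predecessors on chain B = 6
EF(B2) = ES + duration = 6 + 9 = 15
Successor of B2 is M. ES(M) = max(sum(A), sum(B)) = max(4, 15) = 15
Free float = ES(successor) - EF(current) = 15 - 15 = 0

0


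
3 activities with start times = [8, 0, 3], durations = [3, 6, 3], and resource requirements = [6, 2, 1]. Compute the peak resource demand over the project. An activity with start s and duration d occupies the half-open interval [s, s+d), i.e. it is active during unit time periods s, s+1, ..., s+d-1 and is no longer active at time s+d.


Each activity i is active on [start_i, start_i + duration_i).
Compute total resource usage per time slot:
  t=0: active resources = [2], total = 2
  t=1: active resources = [2], total = 2
  t=2: active resources = [2], total = 2
  t=3: active resources = [2, 1], total = 3
  t=4: active resources = [2, 1], total = 3
  t=5: active resources = [2, 1], total = 3
  t=6: active resources = [], total = 0
  t=7: active resources = [], total = 0
  t=8: active resources = [6], total = 6
  t=9: active resources = [6], total = 6
  t=10: active resources = [6], total = 6
Peak resource demand = 6

6


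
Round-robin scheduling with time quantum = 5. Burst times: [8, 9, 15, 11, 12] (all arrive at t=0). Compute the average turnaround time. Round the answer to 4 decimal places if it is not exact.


Time quantum = 5
Execution trace:
  J1 runs 5 units, time = 5
  J2 runs 5 units, time = 10
  J3 runs 5 units, time = 15
  J4 runs 5 units, time = 20
  J5 runs 5 units, time = 25
  J1 runs 3 units, time = 28
  J2 runs 4 units, time = 32
  J3 runs 5 units, time = 37
  J4 runs 5 units, time = 42
  J5 runs 5 units, time = 47
  J3 runs 5 units, time = 52
  J4 runs 1 units, time = 53
  J5 runs 2 units, time = 55
Finish times: [28, 32, 52, 53, 55]
Average turnaround = 220/5 = 44.0

44.0


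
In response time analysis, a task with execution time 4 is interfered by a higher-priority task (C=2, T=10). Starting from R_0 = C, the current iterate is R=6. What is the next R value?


R_next = C + ceil(R_prev / T_hp) * C_hp
ceil(6 / 10) = ceil(0.6) = 1
Interference = 1 * 2 = 2
R_next = 4 + 2 = 6
R_next = R_prev, so the iteration has converged (response time = 6).

6


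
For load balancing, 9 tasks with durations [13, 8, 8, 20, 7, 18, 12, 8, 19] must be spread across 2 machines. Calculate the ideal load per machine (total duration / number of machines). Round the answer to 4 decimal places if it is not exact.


Total processing time = 13 + 8 + 8 + 20 + 7 + 18 + 12 + 8 + 19 = 113
Number of machines = 2
Ideal balanced load = 113 / 2 = 56.5

56.5


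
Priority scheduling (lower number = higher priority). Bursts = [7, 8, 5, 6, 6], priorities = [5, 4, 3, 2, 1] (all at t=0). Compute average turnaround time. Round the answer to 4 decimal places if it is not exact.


Sort by priority (ascending = highest first):
Order: [(1, 6), (2, 6), (3, 5), (4, 8), (5, 7)]
Completion times:
  Priority 1, burst=6, C=6
  Priority 2, burst=6, C=12
  Priority 3, burst=5, C=17
  Priority 4, burst=8, C=25
  Priority 5, burst=7, C=32
Average turnaround = 92/5 = 18.4

18.4


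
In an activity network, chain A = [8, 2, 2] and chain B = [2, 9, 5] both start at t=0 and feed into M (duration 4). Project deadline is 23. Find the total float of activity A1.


Forward pass: ES(A1) = sum of predecessors on chain A = 0
EF = ES + duration = 0 + 8 = 8
Backward pass: LF(M) = deadline = 23; LS(M) = 23 - 4 = 19
LF(A1) = LS(M) - sum(successors on chain A) = 19 - 4 = 15
LS = LF - duration = 15 - 8 = 7
Total float = LS - ES = 7 - 0 = 7

7


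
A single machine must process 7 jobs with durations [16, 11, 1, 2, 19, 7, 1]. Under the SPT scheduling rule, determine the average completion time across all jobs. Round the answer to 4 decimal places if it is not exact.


Sort jobs by processing time (SPT order): [1, 1, 2, 7, 11, 16, 19]
Compute completion times sequentially:
  Job 1: processing = 1, completes at 1
  Job 2: processing = 1, completes at 2
  Job 3: processing = 2, completes at 4
  Job 4: processing = 7, completes at 11
  Job 5: processing = 11, completes at 22
  Job 6: processing = 16, completes at 38
  Job 7: processing = 19, completes at 57
Sum of completion times = 135
Average completion time = 135/7 = 19.2857

19.2857


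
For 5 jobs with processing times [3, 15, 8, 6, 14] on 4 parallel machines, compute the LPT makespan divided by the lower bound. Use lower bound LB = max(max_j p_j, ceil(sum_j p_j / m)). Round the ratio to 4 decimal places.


LPT order: [15, 14, 8, 6, 3]
Machine loads after assignment: [15, 14, 8, 9]
LPT makespan = 15
Lower bound = max(max_job, ceil(total/4)) = max(15, 12) = 15
Ratio = 15 / 15 = 1.0

1.0


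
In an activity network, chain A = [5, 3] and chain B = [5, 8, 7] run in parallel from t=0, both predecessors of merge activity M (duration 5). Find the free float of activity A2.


ES(A2) = sum of predecessors on chain A = 5
EF(A2) = ES + duration = 5 + 3 = 8
Successor of A2 is M. ES(M) = max(sum(A), sum(B)) = max(8, 20) = 20
Free float = ES(successor) - EF(current) = 20 - 8 = 12

12


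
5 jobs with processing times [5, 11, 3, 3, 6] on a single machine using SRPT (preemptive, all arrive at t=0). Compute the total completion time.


Since all jobs arrive at t=0, SRPT equals SPT ordering.
SPT order: [3, 3, 5, 6, 11]
Completion times:
  Job 1: p=3, C=3
  Job 2: p=3, C=6
  Job 3: p=5, C=11
  Job 4: p=6, C=17
  Job 5: p=11, C=28
Total completion time = 3 + 6 + 11 + 17 + 28 = 65

65


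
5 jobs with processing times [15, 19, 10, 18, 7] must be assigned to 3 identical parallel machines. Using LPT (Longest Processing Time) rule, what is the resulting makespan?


Sort jobs in decreasing order (LPT): [19, 18, 15, 10, 7]
Assign each job to the least loaded machine:
  Machine 1: jobs [19], load = 19
  Machine 2: jobs [18, 7], load = 25
  Machine 3: jobs [15, 10], load = 25
Makespan = max load = 25

25


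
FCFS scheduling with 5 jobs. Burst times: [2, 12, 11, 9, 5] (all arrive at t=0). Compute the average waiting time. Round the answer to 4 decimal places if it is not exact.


FCFS order (as given): [2, 12, 11, 9, 5]
Waiting times:
  Job 1: wait = 0
  Job 2: wait = 2
  Job 3: wait = 14
  Job 4: wait = 25
  Job 5: wait = 34
Sum of waiting times = 75
Average waiting time = 75/5 = 15.0

15.0


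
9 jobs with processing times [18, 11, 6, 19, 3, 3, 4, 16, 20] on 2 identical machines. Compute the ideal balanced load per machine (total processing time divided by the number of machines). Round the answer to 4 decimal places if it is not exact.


Total processing time = 18 + 11 + 6 + 19 + 3 + 3 + 4 + 16 + 20 = 100
Number of machines = 2
Ideal balanced load = 100 / 2 = 50.0

50.0


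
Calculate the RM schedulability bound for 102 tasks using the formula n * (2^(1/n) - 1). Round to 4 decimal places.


Compute 2^(1/102) = 1.0068187028
Subtract 1: 1.0068187028 - 1 = 0.0068187028
Multiply by n: 102 * 0.0068187028 = 0.6955076856
Round to 4 dp: 0.6955

0.6955


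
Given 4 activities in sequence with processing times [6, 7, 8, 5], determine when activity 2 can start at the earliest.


Activity 2 starts after activities 1 through 1 complete.
Predecessor durations: [6]
ES = 6 = 6

6


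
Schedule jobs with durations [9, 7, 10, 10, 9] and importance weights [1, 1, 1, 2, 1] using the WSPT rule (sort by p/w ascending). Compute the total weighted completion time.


Compute p/w ratios and sort ascending (WSPT): [(10, 2), (7, 1), (9, 1), (9, 1), (10, 1)]
Compute weighted completion times:
  Job (p=10,w=2): C=10, w*C=2*10=20
  Job (p=7,w=1): C=17, w*C=1*17=17
  Job (p=9,w=1): C=26, w*C=1*26=26
  Job (p=9,w=1): C=35, w*C=1*35=35
  Job (p=10,w=1): C=45, w*C=1*45=45
Total weighted completion time = 143

143


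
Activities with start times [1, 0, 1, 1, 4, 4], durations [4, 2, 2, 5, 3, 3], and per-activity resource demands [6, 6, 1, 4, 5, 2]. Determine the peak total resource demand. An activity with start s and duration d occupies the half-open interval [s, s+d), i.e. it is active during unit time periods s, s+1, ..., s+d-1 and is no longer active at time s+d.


Each activity i is active on [start_i, start_i + duration_i).
Compute total resource usage per time slot:
  t=0: active resources = [6], total = 6
  t=1: active resources = [6, 6, 1, 4], total = 17
  t=2: active resources = [6, 1, 4], total = 11
  t=3: active resources = [6, 4], total = 10
  t=4: active resources = [6, 4, 5, 2], total = 17
  t=5: active resources = [4, 5, 2], total = 11
  t=6: active resources = [5, 2], total = 7
Peak resource demand = 17

17


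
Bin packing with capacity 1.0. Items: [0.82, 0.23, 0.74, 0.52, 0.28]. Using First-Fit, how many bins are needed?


Place items sequentially using First-Fit:
  Item 0.82 -> new Bin 1
  Item 0.23 -> new Bin 2
  Item 0.74 -> Bin 2 (now 0.97)
  Item 0.52 -> new Bin 3
  Item 0.28 -> Bin 3 (now 0.8)
Total bins used = 3

3


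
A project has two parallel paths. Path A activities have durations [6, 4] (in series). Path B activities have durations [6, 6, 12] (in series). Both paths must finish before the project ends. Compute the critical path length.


Path A total = 6 + 4 = 10
Path B total = 6 + 6 + 12 = 24
Critical path = longest path = max(10, 24) = 24

24


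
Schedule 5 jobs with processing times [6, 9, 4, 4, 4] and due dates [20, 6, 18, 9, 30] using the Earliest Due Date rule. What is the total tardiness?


Sort by due date (EDD order): [(9, 6), (4, 9), (4, 18), (6, 20), (4, 30)]
Compute completion times and tardiness:
  Job 1: p=9, d=6, C=9, tardiness=max(0,9-6)=3
  Job 2: p=4, d=9, C=13, tardiness=max(0,13-9)=4
  Job 3: p=4, d=18, C=17, tardiness=max(0,17-18)=0
  Job 4: p=6, d=20, C=23, tardiness=max(0,23-20)=3
  Job 5: p=4, d=30, C=27, tardiness=max(0,27-30)=0
Total tardiness = 10

10


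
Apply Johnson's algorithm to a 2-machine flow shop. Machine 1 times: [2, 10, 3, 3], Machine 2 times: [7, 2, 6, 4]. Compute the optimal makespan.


Apply Johnson's rule:
  Group 1 (a <= b): [(1, 2, 7), (3, 3, 6), (4, 3, 4)]
  Group 2 (a > b): [(2, 10, 2)]
Optimal job order: [1, 3, 4, 2]
Schedule:
  Job 1: M1 done at 2, M2 done at 9
  Job 3: M1 done at 5, M2 done at 15
  Job 4: M1 done at 8, M2 done at 19
  Job 2: M1 done at 18, M2 done at 21
Makespan = 21

21


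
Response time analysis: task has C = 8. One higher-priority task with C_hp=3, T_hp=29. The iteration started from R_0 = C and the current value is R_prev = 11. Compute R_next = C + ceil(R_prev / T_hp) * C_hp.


R_next = C + ceil(R_prev / T_hp) * C_hp
ceil(11 / 29) = ceil(0.3793) = 1
Interference = 1 * 3 = 3
R_next = 8 + 3 = 11
R_next = R_prev, so the iteration has converged (response time = 11).

11


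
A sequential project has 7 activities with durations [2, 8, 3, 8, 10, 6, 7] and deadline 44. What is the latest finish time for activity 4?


LF(activity 4) = deadline - sum of successor durations
Successors: activities 5 through 7 with durations [10, 6, 7]
Sum of successor durations = 23
LF = 44 - 23 = 21

21


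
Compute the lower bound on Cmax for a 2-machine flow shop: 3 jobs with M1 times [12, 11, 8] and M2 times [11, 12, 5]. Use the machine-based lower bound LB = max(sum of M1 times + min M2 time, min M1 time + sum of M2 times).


LB1 = sum(M1 times) + min(M2 times) = 31 + 5 = 36
LB2 = min(M1 times) + sum(M2 times) = 8 + 28 = 36
Lower bound = max(LB1, LB2) = max(36, 36) = 36

36


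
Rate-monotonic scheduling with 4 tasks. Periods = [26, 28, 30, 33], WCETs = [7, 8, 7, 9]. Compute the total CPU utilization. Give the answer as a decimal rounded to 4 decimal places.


Compute individual utilizations (exact fractions):
  Task 1: C/T = 7/26 (approx. 0.2692)
  Task 2: C/T = 8/28 = 2/7 (approx. 0.2857)
  Task 3: C/T = 7/30 (approx. 0.2333)
  Task 4: C/T = 9/33 = 3/11 (approx. 0.2727)
Total utilization U = 7/26 + 2/7 + 7/30 + 3/11 = 15931/15015
Rounded to 4 decimal places: U = 1.0610
RM (Liu & Layland) bound for 4 tasks = 0.756828; compare with U = 15931/15015 (approx. 1.061006)
U > 1, so the task set is not schedulable (processor overloaded).

1.0610


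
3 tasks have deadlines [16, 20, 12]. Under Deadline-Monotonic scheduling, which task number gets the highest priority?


Sort tasks by relative deadline (ascending):
  Task 3: deadline = 12
  Task 1: deadline = 16
  Task 2: deadline = 20
Priority order (highest first): [3, 1, 2]
Highest priority task = 3

3


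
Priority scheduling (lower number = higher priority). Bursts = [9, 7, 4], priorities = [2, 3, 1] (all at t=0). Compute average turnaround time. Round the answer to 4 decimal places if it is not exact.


Sort by priority (ascending = highest first):
Order: [(1, 4), (2, 9), (3, 7)]
Completion times:
  Priority 1, burst=4, C=4
  Priority 2, burst=9, C=13
  Priority 3, burst=7, C=20
Average turnaround = 37/3 = 12.3333

12.3333


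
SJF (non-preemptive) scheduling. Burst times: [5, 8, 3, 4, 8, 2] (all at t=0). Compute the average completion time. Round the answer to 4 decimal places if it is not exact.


SJF order (ascending): [2, 3, 4, 5, 8, 8]
Completion times:
  Job 1: burst=2, C=2
  Job 2: burst=3, C=5
  Job 3: burst=4, C=9
  Job 4: burst=5, C=14
  Job 5: burst=8, C=22
  Job 6: burst=8, C=30
Average completion = 82/6 = 13.6667

13.6667


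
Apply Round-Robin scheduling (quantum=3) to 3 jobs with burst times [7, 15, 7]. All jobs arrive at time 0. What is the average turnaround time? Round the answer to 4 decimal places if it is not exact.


Time quantum = 3
Execution trace:
  J1 runs 3 units, time = 3
  J2 runs 3 units, time = 6
  J3 runs 3 units, time = 9
  J1 runs 3 units, time = 12
  J2 runs 3 units, time = 15
  J3 runs 3 units, time = 18
  J1 runs 1 units, time = 19
  J2 runs 3 units, time = 22
  J3 runs 1 units, time = 23
  J2 runs 3 units, time = 26
  J2 runs 3 units, time = 29
Finish times: [19, 29, 23]
Average turnaround = 71/3 = 23.6667

23.6667


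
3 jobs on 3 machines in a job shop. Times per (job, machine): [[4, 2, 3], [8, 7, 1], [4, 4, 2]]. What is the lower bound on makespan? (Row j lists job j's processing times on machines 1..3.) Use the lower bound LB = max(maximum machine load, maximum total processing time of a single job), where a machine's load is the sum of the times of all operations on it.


Machine loads:
  Machine 1: 4 + 8 + 4 = 16
  Machine 2: 2 + 7 + 4 = 13
  Machine 3: 3 + 1 + 2 = 6
Max machine load = 16
Job totals:
  Job 1: 9
  Job 2: 16
  Job 3: 10
Max job total = 16
Lower bound = max(16, 16) = 16

16


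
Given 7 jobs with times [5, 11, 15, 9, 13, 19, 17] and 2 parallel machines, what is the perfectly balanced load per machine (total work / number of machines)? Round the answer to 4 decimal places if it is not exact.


Total processing time = 5 + 11 + 15 + 9 + 13 + 19 + 17 = 89
Number of machines = 2
Ideal balanced load = 89 / 2 = 44.5

44.5


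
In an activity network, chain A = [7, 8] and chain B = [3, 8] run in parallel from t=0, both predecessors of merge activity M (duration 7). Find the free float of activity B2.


ES(B2) = sum of predecessors on chain B = 3
EF(B2) = ES + duration = 3 + 8 = 11
Successor of B2 is M. ES(M) = max(sum(A), sum(B)) = max(15, 11) = 15
Free float = ES(successor) - EF(current) = 15 - 11 = 4

4


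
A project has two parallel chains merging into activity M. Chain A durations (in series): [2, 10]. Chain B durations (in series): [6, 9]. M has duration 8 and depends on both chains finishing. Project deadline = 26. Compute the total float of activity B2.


Forward pass: ES(B2) = sum of predecessors on chain B = 6
EF = ES + duration = 6 + 9 = 15
Backward pass: LF(M) = deadline = 26; LS(M) = 26 - 8 = 18
LF(B2) = LS(M) - sum(successors on chain B) = 18 - 0 = 18
LS = LF - duration = 18 - 9 = 9
Total float = LS - ES = 9 - 6 = 3

3


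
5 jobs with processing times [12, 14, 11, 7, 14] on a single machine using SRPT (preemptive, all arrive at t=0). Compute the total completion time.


Since all jobs arrive at t=0, SRPT equals SPT ordering.
SPT order: [7, 11, 12, 14, 14]
Completion times:
  Job 1: p=7, C=7
  Job 2: p=11, C=18
  Job 3: p=12, C=30
  Job 4: p=14, C=44
  Job 5: p=14, C=58
Total completion time = 7 + 18 + 30 + 44 + 58 = 157

157


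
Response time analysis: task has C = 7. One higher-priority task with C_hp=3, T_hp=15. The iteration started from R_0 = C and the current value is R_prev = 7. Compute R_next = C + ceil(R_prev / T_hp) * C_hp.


R_next = C + ceil(R_prev / T_hp) * C_hp
ceil(7 / 15) = ceil(0.4667) = 1
Interference = 1 * 3 = 3
R_next = 7 + 3 = 10

10


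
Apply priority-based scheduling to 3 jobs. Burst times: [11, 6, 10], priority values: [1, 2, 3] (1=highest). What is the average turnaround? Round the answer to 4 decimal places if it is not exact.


Sort by priority (ascending = highest first):
Order: [(1, 11), (2, 6), (3, 10)]
Completion times:
  Priority 1, burst=11, C=11
  Priority 2, burst=6, C=17
  Priority 3, burst=10, C=27
Average turnaround = 55/3 = 18.3333

18.3333


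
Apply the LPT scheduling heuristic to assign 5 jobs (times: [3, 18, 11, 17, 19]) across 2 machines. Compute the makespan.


Sort jobs in decreasing order (LPT): [19, 18, 17, 11, 3]
Assign each job to the least loaded machine:
  Machine 1: jobs [19, 11, 3], load = 33
  Machine 2: jobs [18, 17], load = 35
Makespan = max load = 35

35


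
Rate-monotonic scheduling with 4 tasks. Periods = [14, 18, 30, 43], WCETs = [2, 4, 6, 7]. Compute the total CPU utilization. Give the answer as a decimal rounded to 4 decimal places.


Compute individual utilizations (exact fractions):
  Task 1: C/T = 2/14 = 1/7 (approx. 0.1429)
  Task 2: C/T = 4/18 = 2/9 (approx. 0.2222)
  Task 3: C/T = 6/30 = 1/5 (approx. 0.2)
  Task 4: C/T = 7/43 (approx. 0.1628)
Total utilization U = 1/7 + 2/9 + 1/5 + 7/43 = 9859/13545
Rounded to 4 decimal places: U = 0.7279
RM (Liu & Layland) bound for 4 tasks = 0.756828; compare with U = 9859/13545 (approx. 0.727870)
U <= bound, so schedulable by RM sufficient condition.

0.7279


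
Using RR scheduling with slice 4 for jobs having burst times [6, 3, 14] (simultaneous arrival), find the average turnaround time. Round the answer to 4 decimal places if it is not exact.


Time quantum = 4
Execution trace:
  J1 runs 4 units, time = 4
  J2 runs 3 units, time = 7
  J3 runs 4 units, time = 11
  J1 runs 2 units, time = 13
  J3 runs 4 units, time = 17
  J3 runs 4 units, time = 21
  J3 runs 2 units, time = 23
Finish times: [13, 7, 23]
Average turnaround = 43/3 = 14.3333

14.3333


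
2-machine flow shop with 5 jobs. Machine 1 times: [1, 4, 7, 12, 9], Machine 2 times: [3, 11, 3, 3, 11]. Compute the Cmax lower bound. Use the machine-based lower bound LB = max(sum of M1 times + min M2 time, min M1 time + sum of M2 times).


LB1 = sum(M1 times) + min(M2 times) = 33 + 3 = 36
LB2 = min(M1 times) + sum(M2 times) = 1 + 31 = 32
Lower bound = max(LB1, LB2) = max(36, 32) = 36

36


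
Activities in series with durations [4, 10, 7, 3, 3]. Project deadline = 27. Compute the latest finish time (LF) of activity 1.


LF(activity 1) = deadline - sum of successor durations
Successors: activities 2 through 5 with durations [10, 7, 3, 3]
Sum of successor durations = 23
LF = 27 - 23 = 4

4


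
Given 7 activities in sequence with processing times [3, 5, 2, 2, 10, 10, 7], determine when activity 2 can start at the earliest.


Activity 2 starts after activities 1 through 1 complete.
Predecessor durations: [3]
ES = 3 = 3

3


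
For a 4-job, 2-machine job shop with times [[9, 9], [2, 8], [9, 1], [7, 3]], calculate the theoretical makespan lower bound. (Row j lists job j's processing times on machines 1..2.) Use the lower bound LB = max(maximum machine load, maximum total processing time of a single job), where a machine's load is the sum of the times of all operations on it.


Machine loads:
  Machine 1: 9 + 2 + 9 + 7 = 27
  Machine 2: 9 + 8 + 1 + 3 = 21
Max machine load = 27
Job totals:
  Job 1: 18
  Job 2: 10
  Job 3: 10
  Job 4: 10
Max job total = 18
Lower bound = max(27, 18) = 27

27


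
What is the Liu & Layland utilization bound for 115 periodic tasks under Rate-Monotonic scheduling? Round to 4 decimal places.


Compute 2^(1/115) = 1.0060455679
Subtract 1: 1.0060455679 - 1 = 0.0060455679
Multiply by n: 115 * 0.0060455679 = 0.6952403085
Round to 4 dp: 0.6952

0.6952


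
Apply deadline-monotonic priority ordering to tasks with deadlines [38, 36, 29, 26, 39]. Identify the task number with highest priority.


Sort tasks by relative deadline (ascending):
  Task 4: deadline = 26
  Task 3: deadline = 29
  Task 2: deadline = 36
  Task 1: deadline = 38
  Task 5: deadline = 39
Priority order (highest first): [4, 3, 2, 1, 5]
Highest priority task = 4

4
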